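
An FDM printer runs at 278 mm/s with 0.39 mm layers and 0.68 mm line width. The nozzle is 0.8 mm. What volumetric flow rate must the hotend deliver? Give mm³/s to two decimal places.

73.73

Bead cross-section: 0.39 × 0.68 → 0.2652 mm².
Volumetric flow = 278 × 0.2652 = 73.73 mm³/s.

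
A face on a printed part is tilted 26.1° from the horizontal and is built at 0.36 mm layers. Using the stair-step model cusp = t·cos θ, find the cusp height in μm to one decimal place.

323.3 μm

cos(26.1°) = 0.8980, so cusp = 0.36 × 0.8980 = 0.32328 mm → 323.3 μm.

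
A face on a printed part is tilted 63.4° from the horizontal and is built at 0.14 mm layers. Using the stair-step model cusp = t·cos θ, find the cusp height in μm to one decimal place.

62.7 μm

Cusp = layer height × cos(63.4°) = 0.14 × 0.4478 = 0.062692 mm = 62.7 μm.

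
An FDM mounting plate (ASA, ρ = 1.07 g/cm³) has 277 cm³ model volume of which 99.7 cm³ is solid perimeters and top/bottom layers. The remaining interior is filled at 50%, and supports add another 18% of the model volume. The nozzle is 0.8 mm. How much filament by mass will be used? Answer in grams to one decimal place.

Infill region = 277 − 99.7 = 177.3 cm³.
Infill deposited: 0.50 × 177.3 → 88.65 cm³.
Support = 0.18 × 277, so 49.86 cm³.
Total extruded = 99.7 + 88.65 + 49.86 = 238.21 cm³.
Mass: 238.21 × 1.07 → 254.8847 g.

254.9 g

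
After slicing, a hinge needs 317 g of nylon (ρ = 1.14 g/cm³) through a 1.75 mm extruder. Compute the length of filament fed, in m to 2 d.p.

115.61 m

Volume = 317 g / 1.14 g·cm⁻³ = 278.0702 cm³ = 278070.2 mm³.
A = π r² = π × 0.875² = 2.4053 mm².
Length = 278070.2 / 2.4053 = 115607.28 mm = 115.61 m.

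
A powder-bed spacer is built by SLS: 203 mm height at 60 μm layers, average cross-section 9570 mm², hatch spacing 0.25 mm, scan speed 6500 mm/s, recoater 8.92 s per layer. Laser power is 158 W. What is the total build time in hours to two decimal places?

Layers = ⌈203/0.06⌉ = 3384.
Scan path per layer = 9570 / 0.25, so 38280 mm.
Per-layer scan time: 38280 / 6500 → 5.8892 s.
Layer cycle = 5.8892 + 8.92 = 14.8092 s.
Total: 3384 × 14.8092 s = 50114.3328 s → 13.92 hours.

13.92 hours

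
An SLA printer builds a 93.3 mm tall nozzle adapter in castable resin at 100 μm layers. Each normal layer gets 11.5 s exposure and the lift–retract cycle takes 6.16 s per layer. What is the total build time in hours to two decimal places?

Number of layers: 93.3 / 0.1 → 933 (rounded up).
Cycle time = 11.5 + 6.16 = 17.66 s.
Total = 933 × 17.66 = 16476.78 s = 4.58 hours.

4.58 hours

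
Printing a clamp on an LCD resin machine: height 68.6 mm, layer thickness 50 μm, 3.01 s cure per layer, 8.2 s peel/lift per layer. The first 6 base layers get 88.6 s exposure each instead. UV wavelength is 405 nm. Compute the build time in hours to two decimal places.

Layers = ⌈68.6/0.05⌉ = 1372.
Base layers = 6 × (88.6 + 8.2) = 580.8 s.
Regular layers: 1366 × (3.01 + 8.2) → 15312.86 s.
Sum: 580.8 + 15312.86 = 15893.66 s → 4.41 hours.

4.41 hours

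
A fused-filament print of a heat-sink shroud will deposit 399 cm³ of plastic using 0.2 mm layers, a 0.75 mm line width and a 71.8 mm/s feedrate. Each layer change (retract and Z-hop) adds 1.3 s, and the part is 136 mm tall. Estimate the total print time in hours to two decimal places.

10.54 hours

Line area: 0.2 × 0.75 → 0.15 mm².
Toolpath length = 399 cm³ / 0.15 mm² = 399000 / 0.15 = 2660000 mm.
Print-move time = 2660000 / 71.8, so 37047.4 s.
Number of layers: 136 / 0.2 → 680 (rounded up).
Z-hop total = 680 × 1.3, so 884 s.
Total = 37047.4 + 884 = 37931.4 s = 10.54 hours.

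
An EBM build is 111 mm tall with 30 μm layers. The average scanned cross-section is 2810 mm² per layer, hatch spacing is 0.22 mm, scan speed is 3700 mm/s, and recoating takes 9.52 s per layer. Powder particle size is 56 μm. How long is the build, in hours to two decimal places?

13.33 hours

Layer count = ceil(111 / 0.03) = 3700.
Hatch length per layer = 2810 / 0.22, so 12772.7 mm.
Beam time per layer: 12772.7 / 3700 → 3.4521 s.
Per-layer time: 3.4521 + 9.52 → 12.9721 s.
Build time = 3700 × 12.9721 = 47996.77 s = 13.33 hours.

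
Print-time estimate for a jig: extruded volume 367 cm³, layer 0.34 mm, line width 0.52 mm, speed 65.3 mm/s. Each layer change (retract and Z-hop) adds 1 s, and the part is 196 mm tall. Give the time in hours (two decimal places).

8.99 hours

Extrusion cross-section = 0.34 × 0.52 = 0.1768 mm².
Toolpath length = 367 cm³ / 0.1768 mm² = 367000 / 0.1768 = 2075791.9 mm.
Print-move time = 2075791.9 / 65.3 = 31788.5 s.
Layer count = ceil(196 / 0.34) = 577.
Z-hop total = 577 × 1, so 577 s.
Total = 31788.5 + 577 = 32365.5 s = 8.99 hours.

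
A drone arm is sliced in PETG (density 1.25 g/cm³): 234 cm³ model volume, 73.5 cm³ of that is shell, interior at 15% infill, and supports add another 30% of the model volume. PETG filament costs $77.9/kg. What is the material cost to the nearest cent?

$16.34

Interior volume = 234 − 73.5 = 160.5 cm³.
Infill volume = 0.15 × 160.5, so 24.075 cm³.
Support: 0.30 × 234 → 70.2 cm³.
Deposited volume: 73.5 + 24.075 + 70.2 → 167.775 cm³.
Mass = 167.775 × 1.25, so 209.71875 g.
At $77.9/kg: 209.71875/1000 × 77.9 = $16.34.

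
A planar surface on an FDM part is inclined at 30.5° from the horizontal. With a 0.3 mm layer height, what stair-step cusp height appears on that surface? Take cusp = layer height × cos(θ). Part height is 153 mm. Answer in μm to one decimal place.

258.5 μm

h_c = t·cos θ = 0.3 × 0.8616 = 0.25848 mm (258.5 μm).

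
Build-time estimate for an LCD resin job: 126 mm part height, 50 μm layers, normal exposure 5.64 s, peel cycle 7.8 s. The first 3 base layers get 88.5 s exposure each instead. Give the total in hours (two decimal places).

Layer count = ceil(126 / 0.05) = 2520.
Bottom layers = 3 × (88.5 + 7.8), so 288.9 s.
Regular layers = 2517 × (5.64 + 7.8) = 33828.48 s.
Total = 288.9 + 33828.48 = 34117.38 s = 9.48 hours.

9.48 hours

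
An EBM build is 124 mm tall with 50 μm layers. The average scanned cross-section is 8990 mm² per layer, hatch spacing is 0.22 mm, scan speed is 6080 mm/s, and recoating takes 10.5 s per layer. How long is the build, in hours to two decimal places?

11.86 hours

Layers = ⌈124/0.05⌉ = 2480.
Scan path per layer: 8990 / 0.22 → 40863.6 mm.
Scan time per layer = 40863.6 / 6080, so 6.721 s.
Time per layer = 6.721 + 10.5, so 17.221 s.
2480 layers × 17.221 s/layer = 42708.08 s, i.e. 11.86 hours.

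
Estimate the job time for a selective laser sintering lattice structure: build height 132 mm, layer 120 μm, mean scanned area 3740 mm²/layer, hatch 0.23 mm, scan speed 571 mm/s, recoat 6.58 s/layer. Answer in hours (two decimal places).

10.71 hours

Layer count = ceil(132 / 0.12) = 1100.
Per-layer scan distance = 3740 / 0.23 = 16260.9 mm.
Laser time per layer: 16260.9 / 571 → 28.4779 s.
Per-layer time: 28.4779 + 6.58 → 35.0579 s.
Total: 1100 × 35.0579 s = 38563.69 s → 10.71 hours.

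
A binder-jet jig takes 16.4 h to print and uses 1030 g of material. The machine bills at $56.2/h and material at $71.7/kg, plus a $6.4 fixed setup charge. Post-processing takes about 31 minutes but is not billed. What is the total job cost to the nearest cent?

$1001.93

Machine cost: 56.2 × 16.4 → $921.68.
Material cost = 71.7 × 1030/1000, so $73.851.
Adding setup: 921.68 + 73.851 + 6.4 → 1001.931 ≈ $1001.93.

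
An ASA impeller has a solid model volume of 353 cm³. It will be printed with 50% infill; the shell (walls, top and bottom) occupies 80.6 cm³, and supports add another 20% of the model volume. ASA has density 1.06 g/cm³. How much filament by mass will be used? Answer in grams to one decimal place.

304.6 g

Interior volume: 353 − 80.6 → 272.4 cm³.
Infill deposited = 0.50 × 272.4 = 136.2 cm³.
Support = 0.20 × 353, so 70.6 cm³.
Deposited volume = 80.6 + 136.2 + 70.6, so 287.4 cm³.
Mass: 287.4 × 1.06 → 304.644 g.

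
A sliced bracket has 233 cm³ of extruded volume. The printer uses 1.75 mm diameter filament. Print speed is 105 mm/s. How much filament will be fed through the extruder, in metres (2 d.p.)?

A = π r² = π × 0.875² = 2.4053 mm².
Length = 233 cm³ / 2.4053 mm² = 233000 / 2.4053 = 96869.41 mm = 96.87 m.

96.87 m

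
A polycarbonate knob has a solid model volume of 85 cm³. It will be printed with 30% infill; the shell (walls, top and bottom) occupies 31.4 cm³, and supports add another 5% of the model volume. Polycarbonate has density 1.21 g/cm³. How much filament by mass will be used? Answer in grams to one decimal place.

62.6 g

Interior volume: 85 − 31.4 → 53.6 cm³.
Deposited infill = 0.30 × 53.6, so 16.08 cm³.
Support: 0.05 × 85 → 4.25 cm³.
Deposited volume = 31.4 + 16.08 + 4.25 = 51.73 cm³.
Mass = 51.73 × 1.21 = 62.5933 g.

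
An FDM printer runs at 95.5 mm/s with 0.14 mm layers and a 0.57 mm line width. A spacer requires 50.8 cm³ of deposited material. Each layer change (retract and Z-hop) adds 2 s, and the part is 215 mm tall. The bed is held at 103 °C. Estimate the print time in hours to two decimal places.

2.70 hours

Bead cross-section = 0.14 × 0.57 = 0.0798 mm².
Total extruded path = 50800/0.0798 = 636591.5 mm.
Print-move time = 636591.5 / 95.5 = 6665.9 s.
Number of layers: 215 / 0.14 → 1536 (rounded up).
Non-print overhead = 1536 × 2 = 3072 s.
Altogether 6665.9 + 3072 = 9737.9 s, i.e. 2.70 hours.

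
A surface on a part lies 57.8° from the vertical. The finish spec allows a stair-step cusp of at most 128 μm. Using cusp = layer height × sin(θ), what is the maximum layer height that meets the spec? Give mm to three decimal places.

0.151 mm

Layer height = cusp / sin(57.8°) = 0.128 / 0.8462 = 0.151 mm.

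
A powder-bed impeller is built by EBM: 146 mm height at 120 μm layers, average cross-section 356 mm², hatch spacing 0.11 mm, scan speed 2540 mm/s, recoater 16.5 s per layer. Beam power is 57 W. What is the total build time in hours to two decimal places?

6.01 hours

Layers = ⌈146/0.12⌉ = 1217.
Scan path per layer: 356 / 0.11 → 3236.4 mm.
Beam time per layer: 3236.4 / 2540 → 1.2742 s.
Time per layer = 1.2742 + 16.5, so 17.7742 s.
Total: 1217 × 17.7742 s = 21631.2014 s → 6.01 hours.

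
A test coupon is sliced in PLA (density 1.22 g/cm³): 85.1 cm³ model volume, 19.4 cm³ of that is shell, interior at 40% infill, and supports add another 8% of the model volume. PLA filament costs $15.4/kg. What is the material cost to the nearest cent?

$0.99

Interior volume = 85.1 − 19.4 = 65.7 cm³.
Infill volume = 0.40 × 65.7, so 26.28 cm³.
Support = 0.08 × 85.1 = 6.808 cm³.
Total extruded: 19.4 + 26.28 + 6.808 → 52.488 cm³.
Mass: 52.488 × 1.22 → 64.03536 g.
At $15.4/kg: 64.03536/1000 × 15.4 = $0.99.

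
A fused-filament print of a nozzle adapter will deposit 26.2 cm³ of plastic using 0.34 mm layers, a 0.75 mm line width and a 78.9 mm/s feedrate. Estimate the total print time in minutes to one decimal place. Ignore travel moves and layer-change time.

21.7 minutes

Bead cross-section: 0.34 × 0.75 → 0.255 mm².
Toolpath length = 26.2 cm³ / 0.255 mm² = 26200 / 0.255 = 102745.1 mm.
Print-move time = 102745.1 / 78.9, so 1302.2 s.
In the requested units: 1302.2 s = 21.7 minutes.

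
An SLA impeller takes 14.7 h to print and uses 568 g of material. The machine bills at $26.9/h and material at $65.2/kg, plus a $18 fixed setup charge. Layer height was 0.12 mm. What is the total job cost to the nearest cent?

$450.46

Machine-time cost = 26.9 × 14.7, so $395.43.
Material charge: 65.2 × 568/1000 → $37.0336.
Total = 395.43 + 37.0336 + 18 = 450.4636 ≈ $450.46.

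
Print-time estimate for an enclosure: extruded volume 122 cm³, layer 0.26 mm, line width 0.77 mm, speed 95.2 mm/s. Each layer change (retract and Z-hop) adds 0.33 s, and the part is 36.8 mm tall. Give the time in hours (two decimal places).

Line area: 0.26 × 0.77 → 0.2002 mm².
Total extruded path = 122000/0.2002 = 609390.6 mm.
Extrusion time: 609390.6 / 95.2 → 6401.2 s.
Layer count = ceil(36.8 / 0.26) = 142.
Non-print overhead: 142 × 0.33 → 46.86 s.
Altogether 6401.2 + 46.86 = 6448.06 s, i.e. 1.79 hours.

1.79 hours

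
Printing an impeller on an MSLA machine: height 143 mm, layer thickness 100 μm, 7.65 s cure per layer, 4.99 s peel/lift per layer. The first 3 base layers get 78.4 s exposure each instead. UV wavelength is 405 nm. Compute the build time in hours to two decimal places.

5.08 hours

Layers = ⌈143/0.1⌉ = 1430.
Base layers = 3 × (78.4 + 4.99), so 250.17 s.
Remaining layers = 1427 × (7.65 + 4.99), so 18037.28 s.
Sum: 250.17 + 18037.28 = 18287.45 s → 5.08 hours.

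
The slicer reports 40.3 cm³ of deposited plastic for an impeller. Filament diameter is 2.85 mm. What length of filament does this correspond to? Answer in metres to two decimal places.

A = π r² = π × 1.425² = 6.3794 mm².
Length = 40.3 cm³ / 6.3794 mm² = 40300 / 6.3794 = 6317.21 mm = 6.32 m.

6.32 m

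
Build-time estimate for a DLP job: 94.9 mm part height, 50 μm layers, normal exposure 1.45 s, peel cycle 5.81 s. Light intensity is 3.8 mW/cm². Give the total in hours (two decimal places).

3.83 hours

Number of layers: 94.9 / 0.05 → 1898 (rounded up).
Per-layer time = 1.45 + 5.81 = 7.26 s.
Build time: 1898 × 7.26 s = 13779.48 s, i.e. 3.83 hours.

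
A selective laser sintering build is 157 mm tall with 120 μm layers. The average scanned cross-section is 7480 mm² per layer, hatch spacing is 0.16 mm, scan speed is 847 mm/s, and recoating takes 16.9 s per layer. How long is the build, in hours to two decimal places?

26.21 hours

Layer count = ceil(157 / 0.12) = 1309.
Per-layer scan distance = 7480 / 0.16 = 46750 mm.
Laser time per layer = 46750 / 847, so 55.1948 s.
Time per layer: 55.1948 + 16.9 → 72.0948 s.
Build time = 1309 × 72.0948 = 94372.0932 s = 26.21 hours.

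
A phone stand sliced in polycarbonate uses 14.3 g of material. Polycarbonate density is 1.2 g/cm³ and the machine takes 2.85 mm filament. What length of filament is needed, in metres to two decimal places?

Extruded volume: 14.3/1.2 = 11.9167 cm³ (11916.7 mm³).
A = π r² = π × 1.425² = 6.3794 mm².
L = V/A = 11916.7/6.3794 = 1868 mm → 1.87 m.

1.87 m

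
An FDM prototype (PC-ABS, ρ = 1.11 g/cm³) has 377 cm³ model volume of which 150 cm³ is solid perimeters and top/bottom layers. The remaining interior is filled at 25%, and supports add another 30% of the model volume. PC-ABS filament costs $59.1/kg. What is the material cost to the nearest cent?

Volume inside the shell: 377 − 150 → 227 cm³.
Deposited infill = 0.25 × 227, so 56.75 cm³.
Support = 0.30 × 377, so 113.1 cm³.
Total extruded: 150 + 56.75 + 113.1 → 319.85 cm³.
Mass = 319.85 × 1.11, so 355.0335 g.
Cost = 355.0335 g / 1000 × $59.1/kg = $20.98.

$20.98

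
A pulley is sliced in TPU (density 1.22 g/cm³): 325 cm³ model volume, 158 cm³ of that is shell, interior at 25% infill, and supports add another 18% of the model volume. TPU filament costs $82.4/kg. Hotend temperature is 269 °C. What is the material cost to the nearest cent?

$25.96

Infill region = 325 − 158 = 167 cm³.
Deposited infill: 0.25 × 167 → 41.75 cm³.
Support: 0.18 × 325 → 58.5 cm³.
Deposited volume: 158 + 41.75 + 58.5 → 258.25 cm³.
Mass: 258.25 × 1.22 → 315.065 g.
At $82.4/kg: 315.065/1000 × 82.4 = $25.96.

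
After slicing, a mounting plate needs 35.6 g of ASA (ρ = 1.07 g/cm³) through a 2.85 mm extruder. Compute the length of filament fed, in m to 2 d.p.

5.22 m

Volume = 35.6 g / 1.07 g·cm⁻³ = 33.271 cm³ = 33271 mm³.
A = π r² = π × 1.425² = 6.3794 mm².
Length = 33271 / 6.3794 = 5215.38 mm = 5.22 m.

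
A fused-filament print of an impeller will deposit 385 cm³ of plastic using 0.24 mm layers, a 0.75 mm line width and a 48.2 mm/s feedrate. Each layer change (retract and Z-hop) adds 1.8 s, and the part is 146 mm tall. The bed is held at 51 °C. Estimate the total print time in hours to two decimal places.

12.63 hours

Line area = 0.24 × 0.75 = 0.18 mm².
Toolpath length = 385 cm³ / 0.18 mm² = 385000 / 0.18 = 2138888.9 mm.
Time extruding: 2138888.9 / 48.2 → 44375.3 s.
Number of layers: 146 / 0.24 → 609 (rounded up).
Non-print overhead = 609 × 1.8 = 1096.2 s.
Altogether 44375.3 + 1096.2 = 45471.5 s, i.e. 12.63 hours.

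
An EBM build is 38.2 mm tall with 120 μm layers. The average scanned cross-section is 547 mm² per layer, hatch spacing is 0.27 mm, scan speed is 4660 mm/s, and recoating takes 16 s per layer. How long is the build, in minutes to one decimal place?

87.4 minutes

Layer count = ceil(38.2 / 0.12) = 319.
Per-layer scan distance = 547 / 0.27, so 2025.9 mm.
Beam time per layer: 2025.9 / 4660 → 0.4347 s.
Per-layer time = 0.4347 + 16 = 16.4347 s.
Build time = 319 × 16.4347 = 5242.6693 s = 87.4 minutes.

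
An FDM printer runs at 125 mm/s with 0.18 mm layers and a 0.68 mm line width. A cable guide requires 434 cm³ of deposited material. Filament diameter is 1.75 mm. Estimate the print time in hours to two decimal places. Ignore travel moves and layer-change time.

Line area: 0.18 × 0.68 → 0.1224 mm².
Toolpath length = 434 cm³ / 0.1224 mm² = 434000 / 0.1224 = 3545751.6 mm.
Extrusion time: 3545751.6 / 125 → 28366 s.
28366 s = 7.88 hours.

7.88 hours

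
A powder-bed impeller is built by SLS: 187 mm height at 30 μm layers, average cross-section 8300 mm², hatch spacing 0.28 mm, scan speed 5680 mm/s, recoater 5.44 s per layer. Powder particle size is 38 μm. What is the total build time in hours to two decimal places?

Layers = ⌈187/0.03⌉ = 6234.
Scan path per layer = 8300 / 0.28, so 29642.9 mm.
Laser time per layer: 29642.9 / 5680 → 5.2188 s.
Per-layer time = 5.2188 + 5.44 = 10.6588 s.
6234 layers × 10.6588 s/layer = 66446.9592 s, i.e. 18.46 hours.

18.46 hours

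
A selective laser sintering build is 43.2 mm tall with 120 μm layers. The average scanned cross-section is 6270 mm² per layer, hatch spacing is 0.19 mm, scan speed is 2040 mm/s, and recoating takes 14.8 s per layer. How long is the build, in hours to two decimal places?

Number of layers: 43.2 / 0.12 → 360 (rounded up).
Scan path per layer: 6270 / 0.19 → 33000 mm.
Scan time per layer = 33000 / 2040 = 16.1765 s.
Time per layer = 16.1765 + 14.8 = 30.9765 s.
Build time = 360 × 30.9765 = 11151.54 s = 3.10 hours.

3.10 hours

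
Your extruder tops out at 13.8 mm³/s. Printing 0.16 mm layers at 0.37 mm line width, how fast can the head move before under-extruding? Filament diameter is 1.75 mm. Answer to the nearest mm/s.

A = 0.16 × 0.37 = 0.0592 mm².
v_max = Q/A = 13.8/0.0592 = 233.11 mm/s → 233 mm/s.

233 mm/s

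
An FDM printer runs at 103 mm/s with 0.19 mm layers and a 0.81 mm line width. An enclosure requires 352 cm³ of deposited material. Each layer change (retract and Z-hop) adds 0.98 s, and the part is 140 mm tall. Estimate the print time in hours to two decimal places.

6.37 hours

Bead cross-section = 0.19 × 0.81, so 0.1539 mm².
Total extruded path = 352000/0.1539 = 2287199.5 mm.
Extrusion time = 2287199.5 / 103, so 22205.8 s.
Layer count = ceil(140 / 0.19) = 737.
Non-print overhead = 737 × 0.98 = 722.26 s.
Altogether 22205.8 + 722.26 = 22928.06 s, i.e. 6.37 hours.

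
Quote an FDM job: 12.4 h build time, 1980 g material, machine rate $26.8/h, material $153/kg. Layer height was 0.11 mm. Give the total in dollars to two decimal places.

Machine cost = 26.8 × 12.4 = $332.32.
Feedstock cost: 153 × 1980/1000 → $302.94.
Job cost: 332.32 + 302.94 = $635.26.

$635.26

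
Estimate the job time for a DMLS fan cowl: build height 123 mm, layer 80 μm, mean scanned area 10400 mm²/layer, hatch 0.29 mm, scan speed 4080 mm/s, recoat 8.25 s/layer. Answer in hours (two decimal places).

Number of layers: 123 / 0.08 → 1538 (rounded up).
Hatch length per layer = 10400 / 0.29, so 35862.1 mm.
Scan time per layer: 35862.1 / 4080 → 8.7897 s.
Layer cycle = 8.7897 + 8.25 = 17.0397 s.
1538 layers × 17.0397 s/layer = 26207.0586 s, i.e. 7.28 hours.

7.28 hours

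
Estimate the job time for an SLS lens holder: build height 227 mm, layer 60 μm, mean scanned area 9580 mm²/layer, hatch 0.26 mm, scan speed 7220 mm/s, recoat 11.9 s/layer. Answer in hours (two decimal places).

Layers = ⌈227/0.06⌉ = 3784.
Hatch length per layer: 9580 / 0.26 → 36846.2 mm.
Laser time per layer = 36846.2 / 7220, so 5.1034 s.
Time per layer: 5.1034 + 11.9 → 17.0034 s.
3784 layers × 17.0034 s/layer = 64340.8656 s, i.e. 17.87 hours.

17.87 hours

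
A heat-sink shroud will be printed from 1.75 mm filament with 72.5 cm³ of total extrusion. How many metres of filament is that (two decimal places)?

30.14 m

Filament cross-section = π × (1.75/2)² = 2.4053 mm².
L = 72500 mm³ / 2.4053 mm² = 30141.77 mm, i.e. 30.14 m.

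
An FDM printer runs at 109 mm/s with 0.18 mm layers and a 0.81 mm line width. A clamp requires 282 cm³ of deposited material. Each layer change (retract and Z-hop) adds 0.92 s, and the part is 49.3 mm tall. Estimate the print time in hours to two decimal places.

Line area = 0.18 × 0.81 = 0.1458 mm².
Path length: 282000 mm³ / 0.1458 mm² → 1934156.4 mm.
Time extruding: 1934156.4 / 109 → 17744.6 s.
Number of layers: 49.3 / 0.18 → 274 (rounded up).
Non-print overhead = 274 × 0.92 = 252.08 s.
Altogether 17744.6 + 252.08 = 17996.68 s, i.e. 5.00 hours.

5.00 hours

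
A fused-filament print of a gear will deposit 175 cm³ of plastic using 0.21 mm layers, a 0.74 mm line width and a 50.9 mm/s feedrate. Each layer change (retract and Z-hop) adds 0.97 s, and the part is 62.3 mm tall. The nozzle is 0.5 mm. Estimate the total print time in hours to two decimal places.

Bead cross-section: 0.21 × 0.74 → 0.1554 mm².
Path length: 175000 mm³ / 0.1554 mm² → 1126126.1 mm.
Extrusion time: 1126126.1 / 50.9 → 22124.3 s.
Number of layers: 62.3 / 0.21 → 297 (rounded up).
Layer-change overhead: 297 × 0.97 → 288.09 s.
Altogether 22124.3 + 288.09 = 22412.39 s, i.e. 6.23 hours.

6.23 hours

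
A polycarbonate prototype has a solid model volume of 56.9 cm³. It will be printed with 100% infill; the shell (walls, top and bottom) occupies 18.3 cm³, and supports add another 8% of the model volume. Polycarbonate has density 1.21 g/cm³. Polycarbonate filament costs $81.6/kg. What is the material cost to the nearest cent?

$6.07

Volume inside the shell: 56.9 − 18.3 → 38.6 cm³.
Infill volume: 1.00 × 38.6 → 38.6 cm³.
Support = 0.08 × 56.9, so 4.552 cm³.
Total extruded = 18.3 + 38.6 + 4.552 = 61.452 cm³.
Mass = 61.452 × 1.21 = 74.35692 g.
Cost = 74.35692 g / 1000 × $81.6/kg = $6.07.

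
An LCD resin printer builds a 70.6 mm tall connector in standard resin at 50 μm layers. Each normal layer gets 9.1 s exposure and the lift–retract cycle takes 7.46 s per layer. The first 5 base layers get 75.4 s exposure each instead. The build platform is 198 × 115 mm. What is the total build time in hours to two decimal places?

Number of layers: 70.6 / 0.05 → 1412 (rounded up).
Base layers: 5 × (75.4 + 7.46) → 414.3 s.
Remaining layers = 1407 × (9.1 + 7.46), so 23299.92 s.
Sum: 414.3 + 23299.92 = 23714.22 s → 6.59 hours.

6.59 hours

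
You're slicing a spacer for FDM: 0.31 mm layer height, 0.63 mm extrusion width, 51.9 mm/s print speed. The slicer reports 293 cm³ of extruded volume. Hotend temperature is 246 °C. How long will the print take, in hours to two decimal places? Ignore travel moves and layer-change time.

8.03 hours

Bead cross-section = 0.31 × 0.63 = 0.1953 mm².
Path length: 293000 mm³ / 0.1953 mm² → 1500256 mm.
Print-move time = 1500256 / 51.9 = 28906.7 s.
That's 28906.7 s → 8.03 hours.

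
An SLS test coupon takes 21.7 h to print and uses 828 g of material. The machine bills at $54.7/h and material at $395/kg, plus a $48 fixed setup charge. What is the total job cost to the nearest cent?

$1562.05

Machine cost = 54.7 × 21.7 = $1186.99.
Material charge = 395 × 828/1000, so $327.06.
Adding setup: 1186.99 + 327.06 + 48 → $1562.05.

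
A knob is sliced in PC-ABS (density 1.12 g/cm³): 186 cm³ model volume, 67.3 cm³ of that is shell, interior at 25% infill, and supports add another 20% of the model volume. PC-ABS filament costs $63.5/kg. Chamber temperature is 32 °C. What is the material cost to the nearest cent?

Infill region: 186 − 67.3 → 118.7 cm³.
Infill deposited: 0.25 × 118.7 → 29.675 cm³.
Support = 0.20 × 186, so 37.2 cm³.
Total extruded: 67.3 + 29.675 + 37.2 → 134.175 cm³.
Mass: 134.175 × 1.12 → 150.276 g.
At $63.5/kg: 150.276/1000 × 63.5 = $9.54.

$9.54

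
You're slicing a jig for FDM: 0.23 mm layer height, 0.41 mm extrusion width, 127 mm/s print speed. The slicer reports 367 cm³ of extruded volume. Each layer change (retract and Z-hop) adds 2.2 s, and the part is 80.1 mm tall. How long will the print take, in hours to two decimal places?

8.73 hours

Extrusion cross-section: 0.23 × 0.41 → 0.0943 mm².
Total extruded path = 367000/0.0943 = 3891834.6 mm.
Time extruding: 3891834.6 / 127 → 30644.4 s.
Layers = ⌈80.1/0.23⌉ = 349.
Layer-change overhead = 349 × 2.2, so 767.8 s.
Total = 30644.4 + 767.8 = 31412.2 s = 8.73 hours.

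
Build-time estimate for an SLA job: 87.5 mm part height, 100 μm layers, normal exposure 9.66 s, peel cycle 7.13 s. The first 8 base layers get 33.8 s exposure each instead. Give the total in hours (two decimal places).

4.13 hours

Number of layers: 87.5 / 0.1 → 875 (rounded up).
Burn-in layers: 8 × (33.8 + 7.13) → 327.44 s.
Normal layers: 867 × (9.66 + 7.13) → 14556.93 s.
Total = 327.44 + 14556.93 = 14884.37 s = 4.13 hours.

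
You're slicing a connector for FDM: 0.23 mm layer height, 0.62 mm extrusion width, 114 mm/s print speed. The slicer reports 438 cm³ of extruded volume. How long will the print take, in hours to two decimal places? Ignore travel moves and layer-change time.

Bead cross-section = 0.23 × 0.62, so 0.1426 mm².
Toolpath length = 438 cm³ / 0.1426 mm² = 438000 / 0.1426 = 3071528.8 mm.
Extrusion time: 3071528.8 / 114 → 26943.2 s.
That's 26943.2 s → 7.48 hours.

7.48 hours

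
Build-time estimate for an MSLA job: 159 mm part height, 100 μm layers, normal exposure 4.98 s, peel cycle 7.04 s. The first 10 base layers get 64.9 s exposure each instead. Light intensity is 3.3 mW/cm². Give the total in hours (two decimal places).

5.48 hours

Number of layers: 159 / 0.1 → 1590 (rounded up).
Bottom layers = 10 × (64.9 + 7.04), so 719.4 s.
Regular layers = 1580 × (4.98 + 7.04), so 18991.6 s.
Total = 719.4 + 18991.6 = 19711 s = 5.48 hours.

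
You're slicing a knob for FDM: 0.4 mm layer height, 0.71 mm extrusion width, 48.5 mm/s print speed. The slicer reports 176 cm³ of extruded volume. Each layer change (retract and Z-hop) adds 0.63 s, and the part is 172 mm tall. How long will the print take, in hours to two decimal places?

Bead cross-section = 0.4 × 0.71, so 0.284 mm².
Total extruded path = 176000/0.284 = 619718.3 mm.
Extrusion time = 619718.3 / 48.5 = 12777.7 s.
Layer count = ceil(172 / 0.4) = 430.
Layer-change overhead = 430 × 0.63 = 270.9 s.
Altogether 12777.7 + 270.9 = 13048.6 s, i.e. 3.62 hours.

3.62 hours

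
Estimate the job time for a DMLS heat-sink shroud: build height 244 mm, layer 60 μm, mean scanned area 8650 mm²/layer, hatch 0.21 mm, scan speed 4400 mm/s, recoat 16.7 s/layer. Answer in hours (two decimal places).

29.44 hours

Layers = ⌈244/0.06⌉ = 4067.
Hatch length per layer = 8650 / 0.21, so 41190.5 mm.
Per-layer scan time: 41190.5 / 4400 → 9.3615 s.
Layer cycle = 9.3615 + 16.7, so 26.0615 s.
Build time = 4067 × 26.0615 = 105992.1205 s = 29.44 hours.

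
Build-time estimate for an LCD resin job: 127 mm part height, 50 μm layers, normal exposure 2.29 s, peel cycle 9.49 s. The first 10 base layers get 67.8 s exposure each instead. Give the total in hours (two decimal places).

Number of layers: 127 / 0.05 → 2540 (rounded up).
Bottom layers: 10 × (67.8 + 9.49) → 772.9 s.
Regular layers = 2530 × (2.29 + 9.49) = 29803.4 s.
Total = 772.9 + 29803.4 = 30576.3 s = 8.49 hours.

8.49 hours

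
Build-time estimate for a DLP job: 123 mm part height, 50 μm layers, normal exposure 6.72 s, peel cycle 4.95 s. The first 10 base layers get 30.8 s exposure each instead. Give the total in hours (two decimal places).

8.04 hours

Layers = ⌈123/0.05⌉ = 2460.
Bottom layers: 10 × (30.8 + 4.95) → 357.5 s.
Normal layers = 2450 × (6.72 + 4.95) = 28591.5 s.
Total = 357.5 + 28591.5 = 28949 s = 8.04 hours.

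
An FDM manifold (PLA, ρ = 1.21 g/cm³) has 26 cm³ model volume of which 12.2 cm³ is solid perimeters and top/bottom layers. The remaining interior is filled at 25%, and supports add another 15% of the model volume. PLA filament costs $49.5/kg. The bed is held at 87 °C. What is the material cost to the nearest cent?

$1.17

Volume inside the shell = 26 − 12.2 = 13.8 cm³.
Deposited infill = 0.25 × 13.8 = 3.45 cm³.
Support: 0.15 × 26 → 3.9 cm³.
Total printed volume: 12.2 + 3.45 + 3.9 → 19.55 cm³.
Mass = 19.55 × 1.21, so 23.6555 g.
Cost = 23.6555 g / 1000 × $49.5/kg = $1.17.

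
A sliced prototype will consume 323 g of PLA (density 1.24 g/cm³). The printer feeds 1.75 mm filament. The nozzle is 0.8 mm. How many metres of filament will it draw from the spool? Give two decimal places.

Volume = 323 g / 1.24 g·cm⁻³ = 260.4839 cm³ = 260483.9 mm³.
Filament cross-section = π × (1.75/2)² = 2.4053 mm².
L = V/A = 260483.9/2.4053 = 108295.81 mm → 108.30 m.

108.30 m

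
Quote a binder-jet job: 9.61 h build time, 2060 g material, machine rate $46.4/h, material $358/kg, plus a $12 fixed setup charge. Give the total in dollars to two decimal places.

$1195.38

Machine cost: 46.4 × 9.61 → $445.904.
Feedstock cost = 358 × 2060/1000 = $737.48.
Adding setup: 445.904 + 737.48 + 12 → 1195.384 ≈ $1195.38.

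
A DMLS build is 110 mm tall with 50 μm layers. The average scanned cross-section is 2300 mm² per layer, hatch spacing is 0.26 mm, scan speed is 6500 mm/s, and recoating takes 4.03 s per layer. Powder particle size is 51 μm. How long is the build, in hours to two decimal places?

3.29 hours

Number of layers: 110 / 0.05 → 2200 (rounded up).
Hatch length per layer: 2300 / 0.26 → 8846.2 mm.
Per-layer scan time: 8846.2 / 6500 → 1.361 s.
Layer cycle: 1.361 + 4.03 → 5.391 s.
Build time = 2200 × 5.391 = 11860.2 s = 3.29 hours.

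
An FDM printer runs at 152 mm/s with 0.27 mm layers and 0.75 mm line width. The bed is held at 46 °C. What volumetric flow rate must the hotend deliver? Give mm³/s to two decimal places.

Bead cross-section = 0.27 × 0.75 = 0.2025 mm².
Volumetric flow = 152 × 0.2025 = 30.78 mm³/s.

30.78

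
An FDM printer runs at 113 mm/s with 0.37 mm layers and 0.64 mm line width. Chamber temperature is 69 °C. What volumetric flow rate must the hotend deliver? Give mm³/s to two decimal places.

26.76

Extrusion cross-section = 0.37 × 0.64 = 0.2368 mm².
Volumetric flow = 113 × 0.2368 = 26.76 mm³/s.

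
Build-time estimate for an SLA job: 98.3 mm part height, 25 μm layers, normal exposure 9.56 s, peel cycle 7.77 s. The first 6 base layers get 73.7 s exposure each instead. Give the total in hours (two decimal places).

Layer count = ceil(98.3 / 0.025) = 3932.
Base layers: 6 × (73.7 + 7.77) → 488.82 s.
Normal layers: 3926 × (9.56 + 7.77) → 68037.58 s.
Total = 488.82 + 68037.58 = 68526.4 s = 19.04 hours.

19.04 hours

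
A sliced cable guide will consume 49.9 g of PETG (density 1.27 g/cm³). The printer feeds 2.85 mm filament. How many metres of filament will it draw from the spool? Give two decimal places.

Extruded volume: 49.9/1.27 = 39.2913 cm³ (39291.3 mm³).
Filament cross-section = π × (2.85/2)² = 6.3794 mm².
L = V/A = 39291.3/6.3794 = 6159.09 mm → 6.16 m.

6.16 m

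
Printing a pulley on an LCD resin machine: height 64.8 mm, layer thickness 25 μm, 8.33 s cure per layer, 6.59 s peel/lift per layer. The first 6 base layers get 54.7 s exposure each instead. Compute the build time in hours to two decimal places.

10.82 hours

Layers = ⌈64.8/0.025⌉ = 2592.
Base layers = 6 × (54.7 + 6.59), so 367.74 s.
Normal layers = 2586 × (8.33 + 6.59) = 38583.12 s.
Total = 367.74 + 38583.12 = 38950.86 s = 10.82 hours.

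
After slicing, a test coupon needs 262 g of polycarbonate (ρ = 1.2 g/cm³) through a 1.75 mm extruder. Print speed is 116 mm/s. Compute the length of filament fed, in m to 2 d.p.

90.77 m

Volume = 262 g / 1.2 g·cm⁻³ = 218.3333 cm³ = 218333.3 mm³.
Cross-section of 1.75 mm filament: π·(1.75/2)² = 2.4053 mm².
Length = 218333.3 / 2.4053 = 90771.75 mm = 90.77 m.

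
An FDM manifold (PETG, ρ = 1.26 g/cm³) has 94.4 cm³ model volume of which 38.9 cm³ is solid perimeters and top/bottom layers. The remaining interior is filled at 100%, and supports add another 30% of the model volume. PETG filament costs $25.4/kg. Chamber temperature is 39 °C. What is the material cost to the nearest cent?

Volume inside the shell = 94.4 − 38.9, so 55.5 cm³.
Infill volume = 1.00 × 55.5 = 55.5 cm³.
Support = 0.30 × 94.4 = 28.32 cm³.
Deposited volume: 38.9 + 55.5 + 28.32 → 122.72 cm³.
Mass = 122.72 × 1.26 = 154.6272 g.
At $25.4/kg: 154.6272/1000 × 25.4 = $3.93.

$3.93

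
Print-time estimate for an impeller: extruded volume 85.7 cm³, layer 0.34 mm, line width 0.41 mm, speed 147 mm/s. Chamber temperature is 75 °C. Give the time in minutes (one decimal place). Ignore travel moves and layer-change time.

Bead cross-section: 0.34 × 0.41 → 0.1394 mm².
Toolpath length = 85.7 cm³ / 0.1394 mm² = 85700 / 0.1394 = 614777.6 mm.
Print-move time: 614777.6 / 147 → 4182.2 s.
Converting: 4182.2 s = 69.7 minutes.

69.7 minutes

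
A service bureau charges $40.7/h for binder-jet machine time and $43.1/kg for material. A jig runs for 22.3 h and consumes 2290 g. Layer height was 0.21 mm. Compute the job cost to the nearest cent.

Time charge: 40.7 × 22.3 → $907.61.
Material cost = 43.1 × 2290/1000 = $98.699.
Job cost: 907.61 + 98.699 = 1006.309 ≈ $1006.31.

$1006.31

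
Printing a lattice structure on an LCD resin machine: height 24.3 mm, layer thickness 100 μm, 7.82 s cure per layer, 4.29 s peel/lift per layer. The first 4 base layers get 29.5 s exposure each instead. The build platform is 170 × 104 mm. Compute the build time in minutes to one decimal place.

50.5 minutes

Layer count = ceil(24.3 / 0.1) = 243.
Base layers = 4 × (29.5 + 4.29), so 135.16 s.
Regular layers: 239 × (7.82 + 4.29) → 2894.29 s.
Sum: 135.16 + 2894.29 = 3029.45 s → 50.5 minutes.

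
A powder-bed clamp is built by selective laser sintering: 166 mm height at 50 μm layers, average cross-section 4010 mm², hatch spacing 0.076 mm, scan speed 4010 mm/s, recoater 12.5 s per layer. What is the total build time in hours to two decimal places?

Layer count = ceil(166 / 0.05) = 3320.
Hatch length per layer: 4010 / 0.076 → 52763.2 mm.
Per-layer scan time = 52763.2 / 4010, so 13.1579 s.
Per-layer time = 13.1579 + 12.5, so 25.6579 s.
3320 layers × 25.6579 s/layer = 85184.228 s, i.e. 23.66 hours.

23.66 hours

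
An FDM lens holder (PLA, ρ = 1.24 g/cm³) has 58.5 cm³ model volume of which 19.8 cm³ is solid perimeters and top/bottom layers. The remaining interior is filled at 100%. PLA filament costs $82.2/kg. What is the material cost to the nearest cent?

$5.96

Interior volume = 58.5 − 19.8, so 38.7 cm³.
Infill deposited: 1.00 × 38.7 → 38.7 cm³.
Total extruded: 19.8 + 38.7 → 58.5 cm³.
Mass = 58.5 × 1.24 = 72.54 g.
At $82.2/kg: 72.54/1000 × 82.2 = $5.96.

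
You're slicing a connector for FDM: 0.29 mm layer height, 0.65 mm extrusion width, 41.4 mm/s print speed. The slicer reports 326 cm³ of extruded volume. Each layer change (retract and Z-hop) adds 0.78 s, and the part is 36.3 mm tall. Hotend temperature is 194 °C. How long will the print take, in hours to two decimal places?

11.63 hours

Line area = 0.29 × 0.65, so 0.1885 mm².
Path length: 326000 mm³ / 0.1885 mm² → 1729443 mm.
Extrusion time = 1729443 / 41.4 = 41774 s.
Layer count = ceil(36.3 / 0.29) = 126.
Z-hop total = 126 × 0.78 = 98.28 s.
Total = 41774 + 98.28 = 41872.28 s = 11.63 hours.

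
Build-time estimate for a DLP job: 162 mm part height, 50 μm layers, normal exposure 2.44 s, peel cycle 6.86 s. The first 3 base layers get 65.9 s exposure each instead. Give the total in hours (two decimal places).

Layers = ⌈162/0.05⌉ = 3240.
Bottom layers = 3 × (65.9 + 6.86), so 218.28 s.
Regular layers: 3237 × (2.44 + 6.86) → 30104.1 s.
Sum: 218.28 + 30104.1 = 30322.38 s → 8.42 hours.

8.42 hours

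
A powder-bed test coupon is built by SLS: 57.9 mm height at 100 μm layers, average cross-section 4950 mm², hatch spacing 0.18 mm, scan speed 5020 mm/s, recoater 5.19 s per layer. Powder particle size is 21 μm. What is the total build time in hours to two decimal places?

Layers = ⌈57.9/0.1⌉ = 579.
Scan path per layer: 4950 / 0.18 → 27500 mm.
Laser time per layer = 27500 / 5020 = 5.4781 s.
Per-layer time = 5.4781 + 5.19 = 10.6681 s.
Total: 579 × 10.6681 s = 6176.8299 s → 1.72 hours.

1.72 hours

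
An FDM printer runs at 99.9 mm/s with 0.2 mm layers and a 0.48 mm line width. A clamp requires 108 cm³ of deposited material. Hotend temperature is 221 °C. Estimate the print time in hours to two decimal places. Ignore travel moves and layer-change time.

Bead cross-section = 0.2 × 0.48, so 0.096 mm².
Path length: 108000 mm³ / 0.096 mm² → 1125000 mm.
Print-move time = 1125000 / 99.9, so 11261.3 s.
That's 11261.3 s → 3.13 hours.

3.13 hours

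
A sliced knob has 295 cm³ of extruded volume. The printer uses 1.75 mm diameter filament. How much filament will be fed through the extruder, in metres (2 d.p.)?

A = π r² = π × 0.875² = 2.4053 mm².
L = 295000 mm³ / 2.4053 mm² = 122645.82 mm, i.e. 122.65 m.

122.65 m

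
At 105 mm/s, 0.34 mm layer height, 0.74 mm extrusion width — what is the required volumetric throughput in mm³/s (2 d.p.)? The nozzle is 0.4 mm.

26.42

Extrusion cross-section = 0.34 × 0.74 = 0.2516 mm².
Q = v·A = 105 × 0.2516 = 26.42 mm³/s.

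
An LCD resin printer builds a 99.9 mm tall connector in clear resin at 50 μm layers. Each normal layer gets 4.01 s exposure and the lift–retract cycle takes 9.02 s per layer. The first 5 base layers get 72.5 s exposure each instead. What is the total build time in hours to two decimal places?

Layers = ⌈99.9/0.05⌉ = 1998.
Burn-in layers = 5 × (72.5 + 9.02) = 407.6 s.
Remaining layers = 1993 × (4.01 + 9.02) = 25968.79 s.
Total = 407.6 + 25968.79 = 26376.39 s = 7.33 hours.

7.33 hours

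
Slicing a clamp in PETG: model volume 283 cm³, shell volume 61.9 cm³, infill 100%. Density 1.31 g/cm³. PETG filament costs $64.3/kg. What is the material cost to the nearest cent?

$23.84

Interior volume: 283 − 61.9 → 221.1 cm³.
Deposited infill = 1.00 × 221.1, so 221.1 cm³.
Total printed volume = 61.9 + 221.1 = 283 cm³.
Mass = 283 × 1.31, so 370.73 g.
Cost = 370.73 g / 1000 × $64.3/kg = $23.84.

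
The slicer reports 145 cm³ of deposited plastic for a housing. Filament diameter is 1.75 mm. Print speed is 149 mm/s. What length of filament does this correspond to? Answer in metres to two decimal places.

60.28 m

A = π r² = π × 0.875² = 2.4053 mm².
L = 145000 mm³ / 2.4053 mm² = 60283.54 mm, i.e. 60.28 m.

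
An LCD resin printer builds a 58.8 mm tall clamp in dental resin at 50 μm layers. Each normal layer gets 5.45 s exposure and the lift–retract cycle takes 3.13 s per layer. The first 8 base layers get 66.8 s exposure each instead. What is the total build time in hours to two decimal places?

Number of layers: 58.8 / 0.05 → 1176 (rounded up).
Burn-in layers: 8 × (66.8 + 3.13) → 559.44 s.
Normal layers = 1168 × (5.45 + 3.13) = 10021.44 s.
Sum: 559.44 + 10021.44 = 10580.88 s → 2.94 hours.

2.94 hours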